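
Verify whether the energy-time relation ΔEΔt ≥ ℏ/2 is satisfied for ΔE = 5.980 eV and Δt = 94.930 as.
Yes, it satisfies the uncertainty relation.

Calculate the product ΔEΔt:
ΔE = 5.980 eV = 9.581e-19 J
ΔEΔt = (9.581e-19 J) × (9.493e-17 s)
ΔEΔt = 9.095e-35 J·s

Compare to the minimum allowed value ℏ/2:
ℏ/2 = 5.273e-35 J·s

Since ΔEΔt = 9.095e-35 J·s ≥ 5.273e-35 J·s = ℏ/2,
this satisfies the uncertainty relation.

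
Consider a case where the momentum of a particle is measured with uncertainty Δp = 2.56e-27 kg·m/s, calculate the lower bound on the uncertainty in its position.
20.597 nm

Using the Heisenberg uncertainty principle:
ΔxΔp ≥ ℏ/2

The minimum uncertainty in position is:
Δx_min = ℏ/(2Δp)
Δx_min = (1.055e-34 J·s) / (2 × 2.560e-27 kg·m/s)
Δx_min = 2.060e-08 m = 20.597 nm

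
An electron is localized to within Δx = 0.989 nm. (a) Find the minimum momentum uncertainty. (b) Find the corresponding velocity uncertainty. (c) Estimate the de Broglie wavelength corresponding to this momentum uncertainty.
(a) Δp_min = 5.332 × 10^-26 kg·m/s
(b) Δv_min = 58.528 km/s
(c) λ_dB = 12.428 nm

Step-by-step:

(a) From the uncertainty principle:
Δp_min = ℏ/(2Δx) = (1.055e-34 J·s)/(2 × 9.890e-10 m) = 5.332e-26 kg·m/s

(b) The velocity uncertainty:
Δv = Δp/m = (5.332e-26 kg·m/s)/(9.109e-31 kg) = 5.853e+04 m/s = 58.528 km/s

(c) The de Broglie wavelength for this momentum:
λ = h/p = (6.626e-34 J·s)/(5.332e-26 kg·m/s) = 1.243e-08 m = 12.428 nm

Note: The de Broglie wavelength is comparable to the localization size, as expected from wave-particle duality.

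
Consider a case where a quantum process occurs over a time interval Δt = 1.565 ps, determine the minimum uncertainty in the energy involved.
210.291 μeV

Using the energy-time uncertainty principle:
ΔEΔt ≥ ℏ/2

The minimum uncertainty in energy is:
ΔE_min = ℏ/(2Δt)
ΔE_min = (1.055e-34 J·s) / (2 × 1.565e-12 s)
ΔE_min = 3.369e-23 J = 210.291 μeV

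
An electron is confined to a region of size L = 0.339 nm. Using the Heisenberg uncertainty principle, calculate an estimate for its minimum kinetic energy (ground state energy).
82.883 meV

Using the uncertainty principle to estimate ground state energy:

1. The position uncertainty is approximately the confinement size:
   Δx ≈ L = 3.390e-10 m

2. From ΔxΔp ≥ ℏ/2, the minimum momentum uncertainty is:
   Δp ≈ ℏ/(2L) = 1.555e-25 kg·m/s

3. The kinetic energy is approximately:
   KE ≈ (Δp)²/(2m) = (1.555e-25)²/(2 × 9.109e-31 kg)
   KE ≈ 1.328e-20 J = 82.883 meV

This is an order-of-magnitude estimate of the ground state energy.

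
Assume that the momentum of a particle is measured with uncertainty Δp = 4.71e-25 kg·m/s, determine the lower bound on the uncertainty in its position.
111.950 pm

Using the Heisenberg uncertainty principle:
ΔxΔp ≥ ℏ/2

The minimum uncertainty in position is:
Δx_min = ℏ/(2Δp)
Δx_min = (1.055e-34 J·s) / (2 × 4.710e-25 kg·m/s)
Δx_min = 1.120e-10 m = 111.950 pm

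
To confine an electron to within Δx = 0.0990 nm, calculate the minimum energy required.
971.835 meV

Localizing a particle requires giving it sufficient momentum uncertainty:

1. From uncertainty principle: Δp ≥ ℏ/(2Δx)
   Δp_min = (1.055e-34 J·s) / (2 × 9.900e-11 m)
   Δp_min = 5.326e-25 kg·m/s

2. This momentum uncertainty corresponds to kinetic energy:
   KE ≈ (Δp)²/(2m) = (5.326e-25)²/(2 × 9.109e-31 kg)
   KE = 1.557e-19 J = 971.835 meV

Tighter localization requires more energy.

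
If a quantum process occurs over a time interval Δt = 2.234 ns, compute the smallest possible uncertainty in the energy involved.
147.317 neV

Using the energy-time uncertainty principle:
ΔEΔt ≥ ℏ/2

The minimum uncertainty in energy is:
ΔE_min = ℏ/(2Δt)
ΔE_min = (1.055e-34 J·s) / (2 × 2.234e-09 s)
ΔE_min = 2.360e-26 J = 147.317 neV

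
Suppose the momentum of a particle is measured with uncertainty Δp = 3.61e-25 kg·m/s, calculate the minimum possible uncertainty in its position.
146.063 pm

Using the Heisenberg uncertainty principle:
ΔxΔp ≥ ℏ/2

The minimum uncertainty in position is:
Δx_min = ℏ/(2Δp)
Δx_min = (1.055e-34 J·s) / (2 × 3.610e-25 kg·m/s)
Δx_min = 1.461e-10 m = 146.063 pm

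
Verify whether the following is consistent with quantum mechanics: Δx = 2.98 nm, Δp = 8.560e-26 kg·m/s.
Yes, it satisfies the uncertainty principle.

Calculate the product ΔxΔp:
ΔxΔp = (2.980e-09 m) × (8.560e-26 kg·m/s)
ΔxΔp = 2.551e-34 J·s

Compare to the minimum allowed value ℏ/2:
ℏ/2 = 5.273e-35 J·s

Since ΔxΔp = 2.551e-34 J·s ≥ 5.273e-35 J·s = ℏ/2,
the measurement satisfies the uncertainty principle.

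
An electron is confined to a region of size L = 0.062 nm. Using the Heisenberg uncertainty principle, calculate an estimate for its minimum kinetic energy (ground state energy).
2.478 eV

Using the uncertainty principle to estimate ground state energy:

1. The position uncertainty is approximately the confinement size:
   Δx ≈ L = 6.200e-11 m

2. From ΔxΔp ≥ ℏ/2, the minimum momentum uncertainty is:
   Δp ≈ ℏ/(2L) = 8.505e-25 kg·m/s

3. The kinetic energy is approximately:
   KE ≈ (Δp)²/(2m) = (8.505e-25)²/(2 × 9.109e-31 kg)
   KE ≈ 3.970e-19 J = 2.478 eV

This is an order-of-magnitude estimate of the ground state energy.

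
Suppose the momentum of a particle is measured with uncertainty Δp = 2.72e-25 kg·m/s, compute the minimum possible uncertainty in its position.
193.855 pm

Using the Heisenberg uncertainty principle:
ΔxΔp ≥ ℏ/2

The minimum uncertainty in position is:
Δx_min = ℏ/(2Δp)
Δx_min = (1.055e-34 J·s) / (2 × 2.720e-25 kg·m/s)
Δx_min = 1.939e-10 m = 193.855 pm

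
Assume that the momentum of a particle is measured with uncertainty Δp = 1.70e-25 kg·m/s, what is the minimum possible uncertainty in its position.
310.168 pm

Using the Heisenberg uncertainty principle:
ΔxΔp ≥ ℏ/2

The minimum uncertainty in position is:
Δx_min = ℏ/(2Δp)
Δx_min = (1.055e-34 J·s) / (2 × 1.700e-25 kg·m/s)
Δx_min = 3.102e-10 m = 310.168 pm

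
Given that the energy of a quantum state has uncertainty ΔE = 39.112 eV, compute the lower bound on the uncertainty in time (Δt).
8.414 as

Using the energy-time uncertainty principle:
ΔEΔt ≥ ℏ/2

The minimum uncertainty in time is:
Δt_min = ℏ/(2ΔE)
Δt_min = (1.055e-34 J·s) / (2 × 6.266e-18 J)
Δt_min = 8.414e-18 s = 8.414 as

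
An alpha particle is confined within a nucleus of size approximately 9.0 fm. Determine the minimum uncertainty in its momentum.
5.859 × 10^-21 kg·m/s

Using the Heisenberg uncertainty principle:
ΔxΔp ≥ ℏ/2

With Δx ≈ L = 9.000e-15 m (the confinement size):
Δp_min = ℏ/(2Δx)
Δp_min = (1.055e-34 J·s) / (2 × 9.000e-15 m)
Δp_min = 5.859e-21 kg·m/s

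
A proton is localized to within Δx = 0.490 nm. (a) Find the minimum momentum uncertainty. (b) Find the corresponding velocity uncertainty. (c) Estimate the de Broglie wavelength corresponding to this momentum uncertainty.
(a) Δp_min = 1.076 × 10^-25 kg·m/s
(b) Δv_min = 64.336 m/s
(c) λ_dB = 6.158 nm

Step-by-step:

(a) From the uncertainty principle:
Δp_min = ℏ/(2Δx) = (1.055e-34 J·s)/(2 × 4.900e-10 m) = 1.076e-25 kg·m/s

(b) The velocity uncertainty:
Δv = Δp/m = (1.076e-25 kg·m/s)/(1.673e-27 kg) = 6.434e+01 m/s = 64.336 m/s

(c) The de Broglie wavelength for this momentum:
λ = h/p = (6.626e-34 J·s)/(1.076e-25 kg·m/s) = 6.158e-09 m = 6.158 nm

Note: The de Broglie wavelength is comparable to the localization size, as expected from wave-particle duality.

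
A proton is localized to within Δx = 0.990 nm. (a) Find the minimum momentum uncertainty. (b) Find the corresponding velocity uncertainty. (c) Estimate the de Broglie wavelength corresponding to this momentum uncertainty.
(a) Δp_min = 5.326 × 10^-26 kg·m/s
(b) Δv_min = 31.843 m/s
(c) λ_dB = 12.441 nm

Step-by-step:

(a) From the uncertainty principle:
Δp_min = ℏ/(2Δx) = (1.055e-34 J·s)/(2 × 9.900e-10 m) = 5.326e-26 kg·m/s

(b) The velocity uncertainty:
Δv = Δp/m = (5.326e-26 kg·m/s)/(1.673e-27 kg) = 3.184e+01 m/s = 31.843 m/s

(c) The de Broglie wavelength for this momentum:
λ = h/p = (6.626e-34 J·s)/(5.326e-26 kg·m/s) = 1.244e-08 m = 12.441 nm

Note: The de Broglie wavelength is comparable to the localization size, as expected from wave-particle duality.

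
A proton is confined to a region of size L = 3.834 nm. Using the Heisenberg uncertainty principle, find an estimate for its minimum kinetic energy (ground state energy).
352.899 neV

Using the uncertainty principle to estimate ground state energy:

1. The position uncertainty is approximately the confinement size:
   Δx ≈ L = 3.834e-09 m

2. From ΔxΔp ≥ ℏ/2, the minimum momentum uncertainty is:
   Δp ≈ ℏ/(2L) = 1.375e-26 kg·m/s

3. The kinetic energy is approximately:
   KE ≈ (Δp)²/(2m) = (1.375e-26)²/(2 × 1.673e-27 kg)
   KE ≈ 5.654e-26 J = 352.899 neV

This is an order-of-magnitude estimate of the ground state energy.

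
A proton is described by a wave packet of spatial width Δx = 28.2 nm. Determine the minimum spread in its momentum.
1.870 × 10^-27 kg·m/s

For a wave packet, the spatial width Δx and momentum spread Δp are related by the uncertainty principle:
ΔxΔp ≥ ℏ/2

The minimum momentum spread is:
Δp_min = ℏ/(2Δx)
Δp_min = (1.055e-34 J·s) / (2 × 2.820e-08 m)
Δp_min = 1.870e-27 kg·m/s

A wave packet cannot have both a well-defined position and well-defined momentum.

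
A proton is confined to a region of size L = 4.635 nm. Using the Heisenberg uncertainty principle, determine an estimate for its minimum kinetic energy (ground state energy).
241.465 neV

Using the uncertainty principle to estimate ground state energy:

1. The position uncertainty is approximately the confinement size:
   Δx ≈ L = 4.635e-09 m

2. From ΔxΔp ≥ ℏ/2, the minimum momentum uncertainty is:
   Δp ≈ ℏ/(2L) = 1.138e-26 kg·m/s

3. The kinetic energy is approximately:
   KE ≈ (Δp)²/(2m) = (1.138e-26)²/(2 × 1.673e-27 kg)
   KE ≈ 3.869e-26 J = 241.465 neV

This is an order-of-magnitude estimate of the ground state energy.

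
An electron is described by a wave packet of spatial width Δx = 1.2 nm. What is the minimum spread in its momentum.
4.394 × 10^-26 kg·m/s

For a wave packet, the spatial width Δx and momentum spread Δp are related by the uncertainty principle:
ΔxΔp ≥ ℏ/2

The minimum momentum spread is:
Δp_min = ℏ/(2Δx)
Δp_min = (1.055e-34 J·s) / (2 × 1.200e-09 m)
Δp_min = 4.394e-26 kg·m/s

A wave packet cannot have both a well-defined position and well-defined momentum.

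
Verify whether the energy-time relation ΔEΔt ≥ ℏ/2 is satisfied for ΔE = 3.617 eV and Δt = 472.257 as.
Yes, it satisfies the uncertainty relation.

Calculate the product ΔEΔt:
ΔE = 3.617 eV = 5.795e-19 J
ΔEΔt = (5.795e-19 J) × (4.723e-16 s)
ΔEΔt = 2.737e-34 J·s

Compare to the minimum allowed value ℏ/2:
ℏ/2 = 5.273e-35 J·s

Since ΔEΔt = 2.737e-34 J·s ≥ 5.273e-35 J·s = ℏ/2,
this satisfies the uncertainty relation.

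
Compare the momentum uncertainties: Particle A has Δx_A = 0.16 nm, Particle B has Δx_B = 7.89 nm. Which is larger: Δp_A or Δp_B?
Particle A has the larger minimum momentum uncertainty, by a factor of 49.31.

For each particle, the minimum momentum uncertainty is Δp_min = ℏ/(2Δx):

Particle A: Δp_A = ℏ/(2×1.600e-10 m) = 3.296e-25 kg·m/s
Particle B: Δp_B = ℏ/(2×7.890e-09 m) = 6.683e-27 kg·m/s

Ratio: Δp_A/Δp_B = 49.31

Since Δp_min ∝ 1/Δx, the particle with smaller position uncertainty (A) has larger momentum uncertainty.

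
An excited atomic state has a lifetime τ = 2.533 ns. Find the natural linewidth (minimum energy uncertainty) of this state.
129.927 neV

Using the energy-time uncertainty principle:
ΔEΔt ≥ ℏ/2

The lifetime τ represents the time uncertainty Δt.
The natural linewidth (minimum energy uncertainty) is:

ΔE = ℏ/(2τ)
ΔE = (1.055e-34 J·s) / (2 × 2.533e-09 s)
ΔE = 2.082e-26 J = 129.927 neV

This natural linewidth limits the precision of spectroscopic measurements.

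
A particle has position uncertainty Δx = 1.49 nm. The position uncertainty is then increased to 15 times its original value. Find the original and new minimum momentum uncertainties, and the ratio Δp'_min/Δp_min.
Original Δp_min = 3.539 × 10^-26 kg·m/s; new Δp'_min = 2.359 × 10^-27 kg·m/s; ratio Δp'_min/Δp_min = 1/15.

From the uncertainty principle ΔxΔp ≥ ℏ/2, the minimum momentum uncertainty is Δp_min = ℏ/(2Δx).

Original (Δx = 1.49 nm = 1.490e-09 m):
Δp_min = (1.055e-34 J·s)/(2 × 1.490e-09 m) = 3.539e-26 kg·m/s

When Δx → 15Δx:
Δp'_min = ℏ/(2 × 15Δx) = (1/15) × ℏ/(2Δx) = (1/15) × Δp_min
Δp'_min = 1/15 × 3.539e-26 kg·m/s = 2.359e-27 kg·m/s

Since Δp_min ∝ 1/Δx, when Δx is increased to 15 times its original value, Δp_min decreases to 1/15 of its original value.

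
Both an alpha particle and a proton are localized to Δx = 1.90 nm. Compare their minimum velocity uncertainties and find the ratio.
The proton has the larger minimum velocity uncertainty, by a ratio of 4.0.

For both particles, Δp_min = ℏ/(2Δx) = 2.775e-26 kg·m/s (same for both).

The velocity uncertainty is Δv = Δp/m:
- alpha particle: Δv = 2.775e-26 / 6.645e-27 = 4.177e+00 m/s = 4.177 m/s
- proton: Δv = 2.775e-26 / 1.673e-27 = 1.659e+01 m/s = 16.592 m/s

Ratio: 1.659e+01 / 4.177e+00 = 4.0

The lighter particle has larger velocity uncertainty because Δv ∝ 1/m.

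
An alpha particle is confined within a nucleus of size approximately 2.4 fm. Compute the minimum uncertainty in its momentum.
2.197 × 10^-20 kg·m/s

Using the Heisenberg uncertainty principle:
ΔxΔp ≥ ℏ/2

With Δx ≈ L = 2.400e-15 m (the confinement size):
Δp_min = ℏ/(2Δx)
Δp_min = (1.055e-34 J·s) / (2 × 2.400e-15 m)
Δp_min = 2.197e-20 kg·m/s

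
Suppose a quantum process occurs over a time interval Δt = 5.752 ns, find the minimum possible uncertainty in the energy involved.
57.216 neV

Using the energy-time uncertainty principle:
ΔEΔt ≥ ℏ/2

The minimum uncertainty in energy is:
ΔE_min = ℏ/(2Δt)
ΔE_min = (1.055e-34 J·s) / (2 × 5.752e-09 s)
ΔE_min = 9.167e-27 J = 57.216 neV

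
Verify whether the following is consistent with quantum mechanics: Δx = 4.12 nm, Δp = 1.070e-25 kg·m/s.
Yes, it satisfies the uncertainty principle.

Calculate the product ΔxΔp:
ΔxΔp = (4.120e-09 m) × (1.070e-25 kg·m/s)
ΔxΔp = 4.408e-34 J·s

Compare to the minimum allowed value ℏ/2:
ℏ/2 = 5.273e-35 J·s

Since ΔxΔp = 4.408e-34 J·s ≥ 5.273e-35 J·s = ℏ/2,
the measurement satisfies the uncertainty principle.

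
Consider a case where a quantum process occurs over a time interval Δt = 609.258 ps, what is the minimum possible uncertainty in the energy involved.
540.175 neV

Using the energy-time uncertainty principle:
ΔEΔt ≥ ℏ/2

The minimum uncertainty in energy is:
ΔE_min = ℏ/(2Δt)
ΔE_min = (1.055e-34 J·s) / (2 × 6.093e-10 s)
ΔE_min = 8.655e-26 J = 540.175 neV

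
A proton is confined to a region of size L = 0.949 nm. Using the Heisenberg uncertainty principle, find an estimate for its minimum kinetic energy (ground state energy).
5.760 μeV

Using the uncertainty principle to estimate ground state energy:

1. The position uncertainty is approximately the confinement size:
   Δx ≈ L = 9.490e-10 m

2. From ΔxΔp ≥ ℏ/2, the minimum momentum uncertainty is:
   Δp ≈ ℏ/(2L) = 5.556e-26 kg·m/s

3. The kinetic energy is approximately:
   KE ≈ (Δp)²/(2m) = (5.556e-26)²/(2 × 1.673e-27 kg)
   KE ≈ 9.229e-25 J = 5.760 μeV

This is an order-of-magnitude estimate of the ground state energy.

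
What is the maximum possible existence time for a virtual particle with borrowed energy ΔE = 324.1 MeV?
1.015 ys

Using the energy-time uncertainty principle:
ΔEΔt ≥ ℏ/2

For a virtual particle borrowing energy ΔE, the maximum lifetime is:
Δt_max = ℏ/(2ΔE)

Converting energy:
ΔE = 324.1 MeV = 5.193e-11 J

Δt_max = (1.055e-34 J·s) / (2 × 5.193e-11 J)
Δt_max = 1.015e-24 s = 1.015 ys

Virtual particles with higher borrowed energy exist for shorter times.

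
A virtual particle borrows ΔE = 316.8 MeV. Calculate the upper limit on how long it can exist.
1.039 ys

Using the energy-time uncertainty principle:
ΔEΔt ≥ ℏ/2

For a virtual particle borrowing energy ΔE, the maximum lifetime is:
Δt_max = ℏ/(2ΔE)

Converting energy:
ΔE = 316.8 MeV = 5.076e-11 J

Δt_max = (1.055e-34 J·s) / (2 × 5.076e-11 J)
Δt_max = 1.039e-24 s = 1.039 ys

Virtual particles with higher borrowed energy exist for shorter times.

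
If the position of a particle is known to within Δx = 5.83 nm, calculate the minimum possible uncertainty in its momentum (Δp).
9.044 × 10^-27 kg·m/s

Using the Heisenberg uncertainty principle:
ΔxΔp ≥ ℏ/2

The minimum uncertainty in momentum is:
Δp_min = ℏ/(2Δx)
Δp_min = (1.055e-34 J·s) / (2 × 5.830e-09 m)
Δp_min = 9.044e-27 kg·m/s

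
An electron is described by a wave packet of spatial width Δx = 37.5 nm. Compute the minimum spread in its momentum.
1.406 × 10^-27 kg·m/s

For a wave packet, the spatial width Δx and momentum spread Δp are related by the uncertainty principle:
ΔxΔp ≥ ℏ/2

The minimum momentum spread is:
Δp_min = ℏ/(2Δx)
Δp_min = (1.055e-34 J·s) / (2 × 3.750e-08 m)
Δp_min = 1.406e-27 kg·m/s

A wave packet cannot have both a well-defined position and well-defined momentum.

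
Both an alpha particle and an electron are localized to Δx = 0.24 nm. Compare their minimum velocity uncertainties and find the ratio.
The electron has the larger minimum velocity uncertainty, by a ratio of 7294.3.

For both particles, Δp_min = ℏ/(2Δx) = 2.197e-25 kg·m/s (same for both).

The velocity uncertainty is Δv = Δp/m:
- alpha particle: Δv = 2.197e-25 / 6.645e-27 = 3.306e+01 m/s = 33.065 m/s
- electron: Δv = 2.197e-25 / 9.109e-31 = 2.412e+05 m/s = 241.183 km/s

Ratio: 2.412e+05 / 3.306e+01 = 7294.3

The lighter particle has larger velocity uncertainty because Δv ∝ 1/m.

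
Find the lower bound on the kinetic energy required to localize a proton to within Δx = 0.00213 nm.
1.143 eV

Localizing a particle requires giving it sufficient momentum uncertainty:

1. From uncertainty principle: Δp ≥ ℏ/(2Δx)
   Δp_min = (1.055e-34 J·s) / (2 × 2.130e-12 m)
   Δp_min = 2.476e-23 kg·m/s

2. This momentum uncertainty corresponds to kinetic energy:
   KE ≈ (Δp)²/(2m) = (2.476e-23)²/(2 × 1.673e-27 kg)
   KE = 1.832e-19 J = 1.143 eV

Tighter localization requires more energy.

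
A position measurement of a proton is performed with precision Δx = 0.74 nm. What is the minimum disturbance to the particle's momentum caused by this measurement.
7.125 × 10^-26 kg·m/s

The uncertainty principle implies that measuring position disturbs momentum:
ΔxΔp ≥ ℏ/2

When we measure position with precision Δx, we necessarily introduce a momentum uncertainty:
Δp ≥ ℏ/(2Δx)
Δp_min = (1.055e-34 J·s) / (2 × 7.400e-10 m)
Δp_min = 7.125e-26 kg·m/s

The more precisely we measure position, the greater the momentum disturbance.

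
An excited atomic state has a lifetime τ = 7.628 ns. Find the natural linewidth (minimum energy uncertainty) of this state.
43.144 neV

Using the energy-time uncertainty principle:
ΔEΔt ≥ ℏ/2

The lifetime τ represents the time uncertainty Δt.
The natural linewidth (minimum energy uncertainty) is:

ΔE = ℏ/(2τ)
ΔE = (1.055e-34 J·s) / (2 × 7.628e-09 s)
ΔE = 6.913e-27 J = 43.144 neV

This natural linewidth limits the precision of spectroscopic measurements.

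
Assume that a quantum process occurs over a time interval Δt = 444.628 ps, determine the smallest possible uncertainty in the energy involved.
740.183 neV

Using the energy-time uncertainty principle:
ΔEΔt ≥ ℏ/2

The minimum uncertainty in energy is:
ΔE_min = ℏ/(2Δt)
ΔE_min = (1.055e-34 J·s) / (2 × 4.446e-10 s)
ΔE_min = 1.186e-25 J = 740.183 neV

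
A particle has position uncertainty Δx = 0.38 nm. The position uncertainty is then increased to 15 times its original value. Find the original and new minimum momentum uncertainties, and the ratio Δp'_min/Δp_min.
Original Δp_min = 1.388 × 10^-25 kg·m/s; new Δp'_min = 9.251 × 10^-27 kg·m/s; ratio Δp'_min/Δp_min = 1/15.

From the uncertainty principle ΔxΔp ≥ ℏ/2, the minimum momentum uncertainty is Δp_min = ℏ/(2Δx).

Original (Δx = 0.38 nm = 3.800e-10 m):
Δp_min = (1.055e-34 J·s)/(2 × 3.800e-10 m) = 1.388e-25 kg·m/s

When Δx → 15Δx:
Δp'_min = ℏ/(2 × 15Δx) = (1/15) × ℏ/(2Δx) = (1/15) × Δp_min
Δp'_min = 1/15 × 1.388e-25 kg·m/s = 9.251e-27 kg·m/s

Since Δp_min ∝ 1/Δx, when Δx is increased to 15 times its original value, Δp_min decreases to 1/15 of its original value.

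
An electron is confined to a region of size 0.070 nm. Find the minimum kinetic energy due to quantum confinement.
1.944 eV

Using the uncertainty principle:

1. Position uncertainty: Δx ≈ 7.000e-11 m
2. Minimum momentum uncertainty: Δp = ℏ/(2Δx) = 7.533e-25 kg·m/s
3. Minimum kinetic energy:
   KE = (Δp)²/(2m) = (7.533e-25)²/(2 × 9.109e-31 kg)
   KE = 3.114e-19 J = 1.944 eV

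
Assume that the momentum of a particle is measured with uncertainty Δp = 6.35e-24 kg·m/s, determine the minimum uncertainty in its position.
8.304 pm

Using the Heisenberg uncertainty principle:
ΔxΔp ≥ ℏ/2

The minimum uncertainty in position is:
Δx_min = ℏ/(2Δp)
Δx_min = (1.055e-34 J·s) / (2 × 6.350e-24 kg·m/s)
Δx_min = 8.304e-12 m = 8.304 pm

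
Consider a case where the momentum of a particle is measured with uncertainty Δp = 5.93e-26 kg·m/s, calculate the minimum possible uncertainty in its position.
889.184 pm

Using the Heisenberg uncertainty principle:
ΔxΔp ≥ ℏ/2

The minimum uncertainty in position is:
Δx_min = ℏ/(2Δp)
Δx_min = (1.055e-34 J·s) / (2 × 5.930e-26 kg·m/s)
Δx_min = 8.892e-10 m = 889.184 pm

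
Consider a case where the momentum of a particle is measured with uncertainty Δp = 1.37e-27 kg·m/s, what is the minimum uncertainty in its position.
38.488 nm

Using the Heisenberg uncertainty principle:
ΔxΔp ≥ ℏ/2

The minimum uncertainty in position is:
Δx_min = ℏ/(2Δp)
Δx_min = (1.055e-34 J·s) / (2 × 1.370e-27 kg·m/s)
Δx_min = 3.849e-08 m = 38.488 nm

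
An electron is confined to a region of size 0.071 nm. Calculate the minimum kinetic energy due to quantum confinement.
1.889 eV

Using the uncertainty principle:

1. Position uncertainty: Δx ≈ 7.100e-11 m
2. Minimum momentum uncertainty: Δp = ℏ/(2Δx) = 7.427e-25 kg·m/s
3. Minimum kinetic energy:
   KE = (Δp)²/(2m) = (7.427e-25)²/(2 × 9.109e-31 kg)
   KE = 3.027e-19 J = 1.889 eV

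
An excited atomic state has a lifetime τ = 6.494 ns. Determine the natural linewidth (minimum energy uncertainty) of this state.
50.678 neV

Using the energy-time uncertainty principle:
ΔEΔt ≥ ℏ/2

The lifetime τ represents the time uncertainty Δt.
The natural linewidth (minimum energy uncertainty) is:

ΔE = ℏ/(2τ)
ΔE = (1.055e-34 J·s) / (2 × 6.494e-09 s)
ΔE = 8.120e-27 J = 50.678 neV

This natural linewidth limits the precision of spectroscopic measurements.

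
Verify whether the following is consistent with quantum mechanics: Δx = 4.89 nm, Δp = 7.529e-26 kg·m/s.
Yes, it satisfies the uncertainty principle.

Calculate the product ΔxΔp:
ΔxΔp = (4.890e-09 m) × (7.529e-26 kg·m/s)
ΔxΔp = 3.682e-34 J·s

Compare to the minimum allowed value ℏ/2:
ℏ/2 = 5.273e-35 J·s

Since ΔxΔp = 3.682e-34 J·s ≥ 5.273e-35 J·s = ℏ/2,
the measurement satisfies the uncertainty principle.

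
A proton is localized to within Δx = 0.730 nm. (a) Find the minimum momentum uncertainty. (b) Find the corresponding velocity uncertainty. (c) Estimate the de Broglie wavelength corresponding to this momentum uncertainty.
(a) Δp_min = 7.223 × 10^-26 kg·m/s
(b) Δv_min = 43.184 m/s
(c) λ_dB = 9.173 nm

Step-by-step:

(a) From the uncertainty principle:
Δp_min = ℏ/(2Δx) = (1.055e-34 J·s)/(2 × 7.300e-10 m) = 7.223e-26 kg·m/s

(b) The velocity uncertainty:
Δv = Δp/m = (7.223e-26 kg·m/s)/(1.673e-27 kg) = 4.318e+01 m/s = 43.184 m/s

(c) The de Broglie wavelength for this momentum:
λ = h/p = (6.626e-34 J·s)/(7.223e-26 kg·m/s) = 9.173e-09 m = 9.173 nm

Note: The de Broglie wavelength is comparable to the localization size, as expected from wave-particle duality.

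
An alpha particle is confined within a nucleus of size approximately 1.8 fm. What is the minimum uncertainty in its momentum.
2.929 × 10^-20 kg·m/s

Using the Heisenberg uncertainty principle:
ΔxΔp ≥ ℏ/2

With Δx ≈ L = 1.800e-15 m (the confinement size):
Δp_min = ℏ/(2Δx)
Δp_min = (1.055e-34 J·s) / (2 × 1.800e-15 m)
Δp_min = 2.929e-20 kg·m/s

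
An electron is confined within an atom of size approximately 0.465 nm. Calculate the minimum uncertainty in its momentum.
1.134 × 10^-25 kg·m/s

Using the Heisenberg uncertainty principle:
ΔxΔp ≥ ℏ/2

With Δx ≈ L = 4.650e-10 m (the confinement size):
Δp_min = ℏ/(2Δx)
Δp_min = (1.055e-34 J·s) / (2 × 4.650e-10 m)
Δp_min = 1.134e-25 kg·m/s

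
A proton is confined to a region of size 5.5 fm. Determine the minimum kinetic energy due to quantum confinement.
171.486 keV

Using the uncertainty principle:

1. Position uncertainty: Δx ≈ 5.500e-15 m
2. Minimum momentum uncertainty: Δp = ℏ/(2Δx) = 9.587e-21 kg·m/s
3. Minimum kinetic energy:
   KE = (Δp)²/(2m) = (9.587e-21)²/(2 × 1.673e-27 kg)
   KE = 2.748e-14 J = 171.486 keV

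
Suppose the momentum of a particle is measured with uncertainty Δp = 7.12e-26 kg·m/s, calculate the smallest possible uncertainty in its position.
740.570 pm

Using the Heisenberg uncertainty principle:
ΔxΔp ≥ ℏ/2

The minimum uncertainty in position is:
Δx_min = ℏ/(2Δp)
Δx_min = (1.055e-34 J·s) / (2 × 7.120e-26 kg·m/s)
Δx_min = 7.406e-10 m = 740.570 pm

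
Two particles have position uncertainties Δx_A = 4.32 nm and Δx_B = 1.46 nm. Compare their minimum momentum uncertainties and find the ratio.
Particle B has the larger minimum momentum uncertainty, by a factor of 2.96.

For each particle, the minimum momentum uncertainty is Δp_min = ℏ/(2Δx):

Particle A: Δp_A = ℏ/(2×4.320e-09 m) = 1.221e-26 kg·m/s
Particle B: Δp_B = ℏ/(2×1.460e-09 m) = 3.612e-26 kg·m/s

Ratio: Δp_B/Δp_A = 2.96

Since Δp_min ∝ 1/Δx, the particle with smaller position uncertainty (B) has larger momentum uncertainty.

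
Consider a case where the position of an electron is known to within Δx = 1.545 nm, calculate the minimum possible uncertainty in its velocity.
37.465 km/s

Using the Heisenberg uncertainty principle and Δp = mΔv:
ΔxΔp ≥ ℏ/2
Δx(mΔv) ≥ ℏ/2

The minimum uncertainty in velocity is:
Δv_min = ℏ/(2mΔx)
Δv_min = (1.055e-34 J·s) / (2 × 9.109e-31 kg × 1.545e-09 m)
Δv_min = 3.747e+04 m/s = 37.465 km/s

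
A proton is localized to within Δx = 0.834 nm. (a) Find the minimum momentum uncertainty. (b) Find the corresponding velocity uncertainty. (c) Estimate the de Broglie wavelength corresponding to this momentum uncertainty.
(a) Δp_min = 6.322 × 10^-26 kg·m/s
(b) Δv_min = 37.799 m/s
(c) λ_dB = 10.480 nm

Step-by-step:

(a) From the uncertainty principle:
Δp_min = ℏ/(2Δx) = (1.055e-34 J·s)/(2 × 8.340e-10 m) = 6.322e-26 kg·m/s

(b) The velocity uncertainty:
Δv = Δp/m = (6.322e-26 kg·m/s)/(1.673e-27 kg) = 3.780e+01 m/s = 37.799 m/s

(c) The de Broglie wavelength for this momentum:
λ = h/p = (6.626e-34 J·s)/(6.322e-26 kg·m/s) = 1.048e-08 m = 10.480 nm

Note: The de Broglie wavelength is comparable to the localization size, as expected from wave-particle duality.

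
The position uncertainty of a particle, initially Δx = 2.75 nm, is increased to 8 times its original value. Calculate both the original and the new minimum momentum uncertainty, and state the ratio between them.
Original Δp_min = 1.917 × 10^-26 kg·m/s; new Δp'_min = 2.397 × 10^-27 kg·m/s; ratio Δp'_min/Δp_min = 1/8.

From the uncertainty principle ΔxΔp ≥ ℏ/2, the minimum momentum uncertainty is Δp_min = ℏ/(2Δx).

Original (Δx = 2.75 nm = 2.750e-09 m):
Δp_min = (1.055e-34 J·s)/(2 × 2.750e-09 m) = 1.917e-26 kg·m/s

When Δx → 8Δx:
Δp'_min = ℏ/(2 × 8Δx) = (1/8) × ℏ/(2Δx) = (1/8) × Δp_min
Δp'_min = 1/8 × 1.917e-26 kg·m/s = 2.397e-27 kg·m/s

Since Δp_min ∝ 1/Δx, when Δx is increased to 8 times its original value, Δp_min decreases to 1/8 of its original value.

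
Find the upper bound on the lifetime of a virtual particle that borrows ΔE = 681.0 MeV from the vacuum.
4.833 × 10^-25 s

Using the energy-time uncertainty principle:
ΔEΔt ≥ ℏ/2

For a virtual particle borrowing energy ΔE, the maximum lifetime is:
Δt_max = ℏ/(2ΔE)

Converting energy:
ΔE = 681.0 MeV = 1.091e-10 J

Δt_max = (1.055e-34 J·s) / (2 × 1.091e-10 J)
Δt_max = 4.833e-25 s = 4.833 × 10^-25 s

Virtual particles with higher borrowed energy exist for shorter times.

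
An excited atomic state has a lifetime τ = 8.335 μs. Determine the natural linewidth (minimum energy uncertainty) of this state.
39.485 peV

Using the energy-time uncertainty principle:
ΔEΔt ≥ ℏ/2

The lifetime τ represents the time uncertainty Δt.
The natural linewidth (minimum energy uncertainty) is:

ΔE = ℏ/(2τ)
ΔE = (1.055e-34 J·s) / (2 × 8.335e-06 s)
ΔE = 6.326e-30 J = 39.485 peV

This natural linewidth limits the precision of spectroscopic measurements.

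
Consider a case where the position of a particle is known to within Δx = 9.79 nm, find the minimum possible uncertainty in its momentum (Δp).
5.386 × 10^-27 kg·m/s

Using the Heisenberg uncertainty principle:
ΔxΔp ≥ ℏ/2

The minimum uncertainty in momentum is:
Δp_min = ℏ/(2Δx)
Δp_min = (1.055e-34 J·s) / (2 × 9.790e-09 m)
Δp_min = 5.386e-27 kg·m/s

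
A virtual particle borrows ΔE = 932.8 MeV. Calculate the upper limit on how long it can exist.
3.528 × 10^-25 s

Using the energy-time uncertainty principle:
ΔEΔt ≥ ℏ/2

For a virtual particle borrowing energy ΔE, the maximum lifetime is:
Δt_max = ℏ/(2ΔE)

Converting energy:
ΔE = 932.8 MeV = 1.495e-10 J

Δt_max = (1.055e-34 J·s) / (2 × 1.495e-10 J)
Δt_max = 3.528e-25 s = 3.528 × 10^-25 s

Virtual particles with higher borrowed energy exist for shorter times.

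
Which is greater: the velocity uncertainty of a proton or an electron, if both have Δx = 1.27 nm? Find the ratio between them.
The electron has the larger minimum velocity uncertainty, by a ratio of 1836.2.

For both particles, Δp_min = ℏ/(2Δx) = 4.152e-26 kg·m/s (same for both).

The velocity uncertainty is Δv = Δp/m:
- proton: Δv = 4.152e-26 / 1.673e-27 = 2.482e+01 m/s = 24.822 m/s
- electron: Δv = 4.152e-26 / 9.109e-31 = 4.558e+04 m/s = 45.578 km/s

Ratio: 4.558e+04 / 2.482e+01 = 1836.2

The lighter particle has larger velocity uncertainty because Δv ∝ 1/m.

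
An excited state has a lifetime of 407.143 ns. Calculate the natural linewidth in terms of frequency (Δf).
195.453 kHz

Using the energy-time uncertainty principle and E = hf:
ΔEΔt ≥ ℏ/2
hΔf·Δt ≥ ℏ/2

The minimum frequency uncertainty is:
Δf = ℏ/(2hτ) = 1/(4πτ)
Δf = 1/(4π × 4.071e-07 s)
Δf = 1.955e+05 Hz = 195.453 kHz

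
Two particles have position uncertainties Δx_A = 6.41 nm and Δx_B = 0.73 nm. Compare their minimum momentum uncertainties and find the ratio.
Particle B has the larger minimum momentum uncertainty, by a factor of 8.78.

For each particle, the minimum momentum uncertainty is Δp_min = ℏ/(2Δx):

Particle A: Δp_A = ℏ/(2×6.410e-09 m) = 8.226e-27 kg·m/s
Particle B: Δp_B = ℏ/(2×7.300e-10 m) = 7.223e-26 kg·m/s

Ratio: Δp_B/Δp_A = 8.78

Since Δp_min ∝ 1/Δx, the particle with smaller position uncertainty (B) has larger momentum uncertainty.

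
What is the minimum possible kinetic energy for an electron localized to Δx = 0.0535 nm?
3.328 eV

Localizing a particle requires giving it sufficient momentum uncertainty:

1. From uncertainty principle: Δp ≥ ℏ/(2Δx)
   Δp_min = (1.055e-34 J·s) / (2 × 5.350e-11 m)
   Δp_min = 9.856e-25 kg·m/s

2. This momentum uncertainty corresponds to kinetic energy:
   KE ≈ (Δp)²/(2m) = (9.856e-25)²/(2 × 9.109e-31 kg)
   KE = 5.332e-19 J = 3.328 eV

Tighter localization requires more energy.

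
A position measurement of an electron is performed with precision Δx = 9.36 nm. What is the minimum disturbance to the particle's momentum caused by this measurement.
5.633 × 10^-27 kg·m/s

The uncertainty principle implies that measuring position disturbs momentum:
ΔxΔp ≥ ℏ/2

When we measure position with precision Δx, we necessarily introduce a momentum uncertainty:
Δp ≥ ℏ/(2Δx)
Δp_min = (1.055e-34 J·s) / (2 × 9.360e-09 m)
Δp_min = 5.633e-27 kg·m/s

The more precisely we measure position, the greater the momentum disturbance.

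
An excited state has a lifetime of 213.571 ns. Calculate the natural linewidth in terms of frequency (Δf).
372.604 kHz

Using the energy-time uncertainty principle and E = hf:
ΔEΔt ≥ ℏ/2
hΔf·Δt ≥ ℏ/2

The minimum frequency uncertainty is:
Δf = ℏ/(2hτ) = 1/(4πτ)
Δf = 1/(4π × 2.136e-07 s)
Δf = 3.726e+05 Hz = 372.604 kHz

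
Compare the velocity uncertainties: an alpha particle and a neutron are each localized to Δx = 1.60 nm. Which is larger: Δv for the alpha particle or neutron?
The neutron has the larger minimum velocity uncertainty, by a ratio of 4.0.

For both particles, Δp_min = ℏ/(2Δx) = 3.296e-26 kg·m/s (same for both).

The velocity uncertainty is Δv = Δp/m:
- alpha particle: Δv = 3.296e-26 / 6.645e-27 = 4.960e+00 m/s = 4.960 m/s
- neutron: Δv = 3.296e-26 / 1.675e-27 = 1.968e+01 m/s = 19.676 m/s

Ratio: 1.968e+01 / 4.960e+00 = 4.0

The lighter particle has larger velocity uncertainty because Δv ∝ 1/m.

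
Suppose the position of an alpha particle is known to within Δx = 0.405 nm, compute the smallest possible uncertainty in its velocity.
19.594 m/s

Using the Heisenberg uncertainty principle and Δp = mΔv:
ΔxΔp ≥ ℏ/2
Δx(mΔv) ≥ ℏ/2

The minimum uncertainty in velocity is:
Δv_min = ℏ/(2mΔx)
Δv_min = (1.055e-34 J·s) / (2 × 6.645e-27 kg × 4.050e-10 m)
Δv_min = 1.959e+01 m/s = 19.594 m/s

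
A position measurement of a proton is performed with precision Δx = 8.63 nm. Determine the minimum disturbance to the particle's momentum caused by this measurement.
6.110 × 10^-27 kg·m/s

The uncertainty principle implies that measuring position disturbs momentum:
ΔxΔp ≥ ℏ/2

When we measure position with precision Δx, we necessarily introduce a momentum uncertainty:
Δp ≥ ℏ/(2Δx)
Δp_min = (1.055e-34 J·s) / (2 × 8.630e-09 m)
Δp_min = 6.110e-27 kg·m/s

The more precisely we measure position, the greater the momentum disturbance.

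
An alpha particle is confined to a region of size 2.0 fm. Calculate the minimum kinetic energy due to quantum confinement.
326.452 keV

Using the uncertainty principle:

1. Position uncertainty: Δx ≈ 2.000e-15 m
2. Minimum momentum uncertainty: Δp = ℏ/(2Δx) = 2.636e-20 kg·m/s
3. Minimum kinetic energy:
   KE = (Δp)²/(2m) = (2.636e-20)²/(2 × 6.645e-27 kg)
   KE = 5.230e-14 J = 326.452 keV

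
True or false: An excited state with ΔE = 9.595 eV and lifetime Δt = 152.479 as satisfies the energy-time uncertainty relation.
Yes, it satisfies the uncertainty relation.

Calculate the product ΔEΔt:
ΔE = 9.595 eV = 1.537e-18 J
ΔEΔt = (1.537e-18 J) × (1.525e-16 s)
ΔEΔt = 2.344e-34 J·s

Compare to the minimum allowed value ℏ/2:
ℏ/2 = 5.273e-35 J·s

Since ΔEΔt = 2.344e-34 J·s ≥ 5.273e-35 J·s = ℏ/2,
this satisfies the uncertainty relation.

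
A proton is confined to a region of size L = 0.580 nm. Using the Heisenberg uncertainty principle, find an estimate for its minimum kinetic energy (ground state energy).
15.420 μeV

Using the uncertainty principle to estimate ground state energy:

1. The position uncertainty is approximately the confinement size:
   Δx ≈ L = 5.800e-10 m

2. From ΔxΔp ≥ ℏ/2, the minimum momentum uncertainty is:
   Δp ≈ ℏ/(2L) = 9.091e-26 kg·m/s

3. The kinetic energy is approximately:
   KE ≈ (Δp)²/(2m) = (9.091e-26)²/(2 × 1.673e-27 kg)
   KE ≈ 2.471e-24 J = 15.420 μeV

This is an order-of-magnitude estimate of the ground state energy.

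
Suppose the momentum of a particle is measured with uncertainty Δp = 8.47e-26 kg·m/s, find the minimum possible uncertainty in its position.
622.534 pm

Using the Heisenberg uncertainty principle:
ΔxΔp ≥ ℏ/2

The minimum uncertainty in position is:
Δx_min = ℏ/(2Δp)
Δx_min = (1.055e-34 J·s) / (2 × 8.470e-26 kg·m/s)
Δx_min = 6.225e-10 m = 622.534 pm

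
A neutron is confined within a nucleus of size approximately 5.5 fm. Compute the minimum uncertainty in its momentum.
9.587 × 10^-21 kg·m/s

Using the Heisenberg uncertainty principle:
ΔxΔp ≥ ℏ/2

With Δx ≈ L = 5.500e-15 m (the confinement size):
Δp_min = ℏ/(2Δx)
Δp_min = (1.055e-34 J·s) / (2 × 5.500e-15 m)
Δp_min = 9.587e-21 kg·m/s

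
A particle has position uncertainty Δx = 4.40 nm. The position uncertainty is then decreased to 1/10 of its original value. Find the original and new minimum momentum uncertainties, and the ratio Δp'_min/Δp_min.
Original Δp_min = 1.198 × 10^-26 kg·m/s; new Δp'_min = 1.198 × 10^-25 kg·m/s; ratio Δp'_min/Δp_min = 10.

From the uncertainty principle ΔxΔp ≥ ℏ/2, the minimum momentum uncertainty is Δp_min = ℏ/(2Δx).

Original (Δx = 4.40 nm = 4.400e-09 m):
Δp_min = (1.055e-34 J·s)/(2 × 4.400e-09 m) = 1.198e-26 kg·m/s

When Δx → (1/10)Δx:
Δp'_min = ℏ/(2 × (1/10)Δx) = 10 × ℏ/(2Δx) = 10 × Δp_min
Δp'_min = 10 × 1.198e-26 kg·m/s = 1.198e-25 kg·m/s

Since Δp_min ∝ 1/Δx, when Δx is decreased to 1/10 of its original value, Δp_min increases to 10 times its original value.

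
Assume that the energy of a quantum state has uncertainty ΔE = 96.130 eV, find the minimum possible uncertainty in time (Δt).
3.424 as

Using the energy-time uncertainty principle:
ΔEΔt ≥ ℏ/2

The minimum uncertainty in time is:
Δt_min = ℏ/(2ΔE)
Δt_min = (1.055e-34 J·s) / (2 × 1.540e-17 J)
Δt_min = 3.424e-18 s = 3.424 as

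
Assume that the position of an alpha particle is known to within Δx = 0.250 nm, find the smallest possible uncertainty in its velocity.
31.742 m/s

Using the Heisenberg uncertainty principle and Δp = mΔv:
ΔxΔp ≥ ℏ/2
Δx(mΔv) ≥ ℏ/2

The minimum uncertainty in velocity is:
Δv_min = ℏ/(2mΔx)
Δv_min = (1.055e-34 J·s) / (2 × 6.645e-27 kg × 2.500e-10 m)
Δv_min = 3.174e+01 m/s = 31.742 m/s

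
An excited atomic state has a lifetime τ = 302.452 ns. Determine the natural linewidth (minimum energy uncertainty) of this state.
1.088 neV

Using the energy-time uncertainty principle:
ΔEΔt ≥ ℏ/2

The lifetime τ represents the time uncertainty Δt.
The natural linewidth (minimum energy uncertainty) is:

ΔE = ℏ/(2τ)
ΔE = (1.055e-34 J·s) / (2 × 3.025e-07 s)
ΔE = 1.743e-28 J = 1.088 neV

This natural linewidth limits the precision of spectroscopic measurements.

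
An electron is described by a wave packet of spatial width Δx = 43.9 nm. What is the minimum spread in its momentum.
1.201 × 10^-27 kg·m/s

For a wave packet, the spatial width Δx and momentum spread Δp are related by the uncertainty principle:
ΔxΔp ≥ ℏ/2

The minimum momentum spread is:
Δp_min = ℏ/(2Δx)
Δp_min = (1.055e-34 J·s) / (2 × 4.390e-08 m)
Δp_min = 1.201e-27 kg·m/s

A wave packet cannot have both a well-defined position and well-defined momentum.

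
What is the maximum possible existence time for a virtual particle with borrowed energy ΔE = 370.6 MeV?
8.880 × 10^-25 s

Using the energy-time uncertainty principle:
ΔEΔt ≥ ℏ/2

For a virtual particle borrowing energy ΔE, the maximum lifetime is:
Δt_max = ℏ/(2ΔE)

Converting energy:
ΔE = 370.6 MeV = 5.938e-11 J

Δt_max = (1.055e-34 J·s) / (2 × 5.938e-11 J)
Δt_max = 8.880e-25 s = 8.880 × 10^-25 s

Virtual particles with higher borrowed energy exist for shorter times.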